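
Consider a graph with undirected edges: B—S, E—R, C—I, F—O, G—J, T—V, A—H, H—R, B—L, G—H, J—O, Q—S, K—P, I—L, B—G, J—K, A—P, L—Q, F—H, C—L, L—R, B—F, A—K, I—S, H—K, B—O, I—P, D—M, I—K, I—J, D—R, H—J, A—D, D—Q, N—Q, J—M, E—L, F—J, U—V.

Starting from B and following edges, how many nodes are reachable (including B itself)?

19

BFS from B visits: B, S, O, L, G, F, Q, I, J, R, E, C, H, N, D, P, K, M, A
Reachable nodes: 19 of 22 total.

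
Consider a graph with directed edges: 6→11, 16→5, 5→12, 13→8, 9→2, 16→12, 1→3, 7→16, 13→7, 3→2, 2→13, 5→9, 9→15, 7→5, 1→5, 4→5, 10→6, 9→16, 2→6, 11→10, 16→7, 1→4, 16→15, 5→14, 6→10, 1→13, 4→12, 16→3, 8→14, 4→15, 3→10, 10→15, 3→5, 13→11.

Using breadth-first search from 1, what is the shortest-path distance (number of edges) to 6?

Level 0: 1
Level 1: 3, 4, 5, 13
Level 2: 2, 7, 8, 9, 10, 11, 12, 14, 15
Level 3: 6, 16
6 first appears at level 3.

3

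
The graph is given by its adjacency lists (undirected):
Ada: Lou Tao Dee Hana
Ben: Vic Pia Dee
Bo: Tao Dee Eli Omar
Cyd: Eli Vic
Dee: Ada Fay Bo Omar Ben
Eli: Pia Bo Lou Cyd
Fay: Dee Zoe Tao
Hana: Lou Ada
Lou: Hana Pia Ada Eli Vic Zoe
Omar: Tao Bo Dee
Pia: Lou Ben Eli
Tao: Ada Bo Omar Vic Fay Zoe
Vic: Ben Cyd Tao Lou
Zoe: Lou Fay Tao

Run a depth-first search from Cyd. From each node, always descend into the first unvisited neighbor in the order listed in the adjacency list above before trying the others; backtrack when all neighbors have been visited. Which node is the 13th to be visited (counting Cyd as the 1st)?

Ben

Visit Cyd
Cyd → Eli
Eli → Pia
Pia → Lou
Lou → Hana
Hana → Ada
Ada → Tao
Tao → Bo
Bo → Dee
Dee → Fay
Fay → Zoe
Dee → Omar
Dee → Ben
Ben → Vic

Visit order: Cyd, Eli, Pia, Lou, Hana, Ada, Tao, Bo, Dee, Fay, Zoe, Omar, Ben, Vic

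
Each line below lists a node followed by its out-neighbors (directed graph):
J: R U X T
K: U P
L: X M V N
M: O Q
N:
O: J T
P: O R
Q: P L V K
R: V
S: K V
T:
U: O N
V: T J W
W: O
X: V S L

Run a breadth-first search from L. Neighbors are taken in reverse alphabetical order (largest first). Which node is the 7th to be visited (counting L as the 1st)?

Visit L; enqueue X, V, N, M → queue [X, V, N, M]
Visit X; enqueue S → queue [V, N, M, S]
Visit V; enqueue W, T, J → queue [N, M, S, W, T, J]
Visit N → queue [M, S, W, T, J]
Visit M; enqueue Q, O → queue [S, W, T, J, Q, O]
Visit S; enqueue K → queue [W, T, J, Q, O, K]
Visit W → queue [T, J, Q, O, K]
Visit T → queue [J, Q, O, K]
Visit J; enqueue U, R → queue [Q, O, K, U, R]
Visit Q; enqueue P → queue [O, K, U, R, P]
Visit O → queue [K, U, R, P]
Visit K → queue [U, R, P]
Visit U → queue [R, P]
Visit R → queue [P]
Visit P → queue []

Visit order: L, X, V, N, M, S, W, T, J, Q, O, K, U, R, P

W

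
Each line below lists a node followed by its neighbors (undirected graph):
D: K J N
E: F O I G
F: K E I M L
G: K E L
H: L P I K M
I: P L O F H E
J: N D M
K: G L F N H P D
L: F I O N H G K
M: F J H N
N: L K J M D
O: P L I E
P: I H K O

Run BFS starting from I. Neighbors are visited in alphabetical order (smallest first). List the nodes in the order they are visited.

I E F H L O P G K M N D J

Visit I; enqueue E, F, H, L, O, P → queue [E, F, H, L, O, P]
Visit E; enqueue G → queue [F, H, L, O, P, G]
Visit F; enqueue K, M → queue [H, L, O, P, G, K, M]
Visit H → queue [L, O, P, G, K, M]
Visit L; enqueue N → queue [O, P, G, K, M, N]
Visit O → queue [P, G, K, M, N]
Visit P → queue [G, K, M, N]
Visit G → queue [K, M, N]
Visit K; enqueue D → queue [M, N, D]
Visit M; enqueue J → queue [N, D, J]
Visit N → queue [D, J]
Visit D → queue [J]
Visit J → queue []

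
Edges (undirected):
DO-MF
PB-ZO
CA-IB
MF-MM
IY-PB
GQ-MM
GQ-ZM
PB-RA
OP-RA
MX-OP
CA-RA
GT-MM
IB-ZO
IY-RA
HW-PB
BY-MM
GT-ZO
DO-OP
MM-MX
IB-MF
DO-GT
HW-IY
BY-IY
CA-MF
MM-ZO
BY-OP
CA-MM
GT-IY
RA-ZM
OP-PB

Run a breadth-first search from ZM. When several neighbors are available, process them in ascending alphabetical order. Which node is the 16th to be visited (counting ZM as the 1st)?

Visit ZM; enqueue GQ, RA → queue [GQ, RA]
Visit GQ; enqueue MM → queue [RA, MM]
Visit RA; enqueue CA, IY, OP, PB → queue [MM, CA, IY, OP, PB]
Visit MM; enqueue BY, GT, MF, MX, ZO → queue [CA, IY, OP, PB, BY, GT, MF, MX, ZO]
Visit CA; enqueue IB → queue [IY, OP, PB, BY, GT, MF, MX, ZO, IB]
Visit IY; enqueue HW → queue [OP, PB, BY, GT, MF, MX, ZO, IB, HW]
Visit OP; enqueue DO → queue [PB, BY, GT, MF, MX, ZO, IB, HW, DO]
Visit PB → queue [BY, GT, MF, MX, ZO, IB, HW, DO]
Visit BY → queue [GT, MF, MX, ZO, IB, HW, DO]
Visit GT → queue [MF, MX, ZO, IB, HW, DO]
Visit MF → queue [MX, ZO, IB, HW, DO]
Visit MX → queue [ZO, IB, HW, DO]
Visit ZO → queue [IB, HW, DO]
Visit IB → queue [HW, DO]
Visit HW → queue [DO]
Visit DO → queue []

Visit order: ZM, GQ, RA, MM, CA, IY, OP, PB, BY, GT, MF, MX, ZO, IB, HW, DO

DO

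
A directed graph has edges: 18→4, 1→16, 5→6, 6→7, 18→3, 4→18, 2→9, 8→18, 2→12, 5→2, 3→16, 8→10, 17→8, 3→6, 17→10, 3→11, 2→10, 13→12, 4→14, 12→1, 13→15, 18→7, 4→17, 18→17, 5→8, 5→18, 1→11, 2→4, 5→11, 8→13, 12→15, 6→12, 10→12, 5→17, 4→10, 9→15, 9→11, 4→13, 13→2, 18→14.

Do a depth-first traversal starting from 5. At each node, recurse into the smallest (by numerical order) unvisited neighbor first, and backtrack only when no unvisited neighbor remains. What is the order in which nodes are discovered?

Visit 5
5 → 2
2 → 4
4 → 10
10 → 12
12 → 1
1 → 11
1 → 16
12 → 15
4 → 13
4 → 14
4 → 17
17 → 8
8 → 18
18 → 3
3 → 6
6 → 7
2 → 9

5 -> 2 -> 4 -> 10 -> 12 -> 1 -> 11 -> 16 -> 15 -> 13 -> 14 -> 17 -> 8 -> 18 -> 3 -> 6 -> 7 -> 9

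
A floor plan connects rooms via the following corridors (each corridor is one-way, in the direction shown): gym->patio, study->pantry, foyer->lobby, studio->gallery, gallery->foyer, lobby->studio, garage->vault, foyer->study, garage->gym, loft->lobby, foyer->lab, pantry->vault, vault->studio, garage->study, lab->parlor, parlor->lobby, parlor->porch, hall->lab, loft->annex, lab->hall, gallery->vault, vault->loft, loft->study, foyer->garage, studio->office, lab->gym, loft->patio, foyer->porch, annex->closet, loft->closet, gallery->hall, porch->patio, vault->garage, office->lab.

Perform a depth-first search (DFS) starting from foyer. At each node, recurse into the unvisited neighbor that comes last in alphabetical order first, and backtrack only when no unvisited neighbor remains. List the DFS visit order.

foyer, study, pantry, vault, studio, office, lab, parlor, porch, patio, lobby, hall, gym, gallery, loft, closet, annex, garage

Visit foyer
foyer → study
study → pantry
pantry → vault
vault → studio
studio → office
office → lab
lab → parlor
parlor → porch
porch → patio
parlor → lobby
lab → hall
lab → gym
studio → gallery
vault → loft
loft → closet
loft → annex
vault → garage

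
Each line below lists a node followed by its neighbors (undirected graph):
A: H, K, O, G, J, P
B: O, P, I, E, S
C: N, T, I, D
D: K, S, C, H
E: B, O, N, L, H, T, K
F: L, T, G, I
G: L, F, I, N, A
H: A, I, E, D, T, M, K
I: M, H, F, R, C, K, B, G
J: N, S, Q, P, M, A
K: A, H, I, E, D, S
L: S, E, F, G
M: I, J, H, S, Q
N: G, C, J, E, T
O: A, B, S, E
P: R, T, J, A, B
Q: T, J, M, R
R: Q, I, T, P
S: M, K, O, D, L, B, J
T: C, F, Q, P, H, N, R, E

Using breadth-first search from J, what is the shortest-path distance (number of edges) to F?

Level 0: J
Level 1: A, M, N, P, Q, S
Level 2: B, C, D, E, G, H, I, K, L, O, R, T
Level 3: F
F first appears at level 3.

3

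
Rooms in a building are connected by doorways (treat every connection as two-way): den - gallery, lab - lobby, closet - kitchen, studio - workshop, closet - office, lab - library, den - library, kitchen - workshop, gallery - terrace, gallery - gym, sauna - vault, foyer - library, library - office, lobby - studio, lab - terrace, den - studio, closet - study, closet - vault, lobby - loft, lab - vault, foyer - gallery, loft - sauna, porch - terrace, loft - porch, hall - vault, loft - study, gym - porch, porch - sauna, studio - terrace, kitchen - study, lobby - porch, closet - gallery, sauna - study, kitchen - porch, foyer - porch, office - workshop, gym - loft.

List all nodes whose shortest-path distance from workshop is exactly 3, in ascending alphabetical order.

Level 0: workshop
Level 1: kitchen, office, studio
Level 2: closet, den, library, lobby, porch, study, terrace
Level 3: foyer, gallery, gym, lab, loft, sauna, vault
Level 4: hall

foyer, gallery, gym, lab, loft, sauna, vault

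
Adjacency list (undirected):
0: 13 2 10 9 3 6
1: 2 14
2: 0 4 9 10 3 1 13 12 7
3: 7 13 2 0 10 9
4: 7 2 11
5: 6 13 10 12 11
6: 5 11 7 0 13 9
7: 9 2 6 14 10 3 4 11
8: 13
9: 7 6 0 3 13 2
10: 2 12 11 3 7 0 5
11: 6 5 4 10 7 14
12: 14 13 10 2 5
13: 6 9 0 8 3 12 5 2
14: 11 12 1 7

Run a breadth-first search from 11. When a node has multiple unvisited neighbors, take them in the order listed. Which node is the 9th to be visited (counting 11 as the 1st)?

13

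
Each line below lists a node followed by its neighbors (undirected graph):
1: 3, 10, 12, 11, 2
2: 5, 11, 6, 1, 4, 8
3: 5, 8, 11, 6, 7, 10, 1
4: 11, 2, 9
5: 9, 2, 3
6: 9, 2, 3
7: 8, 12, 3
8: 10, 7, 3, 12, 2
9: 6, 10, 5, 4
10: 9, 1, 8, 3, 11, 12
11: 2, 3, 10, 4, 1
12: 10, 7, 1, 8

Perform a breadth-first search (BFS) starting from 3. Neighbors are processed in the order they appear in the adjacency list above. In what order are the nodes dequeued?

3, 5, 8, 11, 6, 7, 10, 1, 9, 2, 12, 4

Visit 3; enqueue 5, 8, 11, 6, 7, 10, 1 → queue [5, 8, 11, 6, 7, 10, 1]
Visit 5; enqueue 9, 2 → queue [8, 11, 6, 7, 10, 1, 9, 2]
Visit 8; enqueue 12 → queue [11, 6, 7, 10, 1, 9, 2, 12]
Visit 11; enqueue 4 → queue [6, 7, 10, 1, 9, 2, 12, 4]
Visit 6 → queue [7, 10, 1, 9, 2, 12, 4]
Visit 7 → queue [10, 1, 9, 2, 12, 4]
Visit 10 → queue [1, 9, 2, 12, 4]
Visit 1 → queue [9, 2, 12, 4]
Visit 9 → queue [2, 12, 4]
Visit 2 → queue [12, 4]
Visit 12 → queue [4]
Visit 4 → queue []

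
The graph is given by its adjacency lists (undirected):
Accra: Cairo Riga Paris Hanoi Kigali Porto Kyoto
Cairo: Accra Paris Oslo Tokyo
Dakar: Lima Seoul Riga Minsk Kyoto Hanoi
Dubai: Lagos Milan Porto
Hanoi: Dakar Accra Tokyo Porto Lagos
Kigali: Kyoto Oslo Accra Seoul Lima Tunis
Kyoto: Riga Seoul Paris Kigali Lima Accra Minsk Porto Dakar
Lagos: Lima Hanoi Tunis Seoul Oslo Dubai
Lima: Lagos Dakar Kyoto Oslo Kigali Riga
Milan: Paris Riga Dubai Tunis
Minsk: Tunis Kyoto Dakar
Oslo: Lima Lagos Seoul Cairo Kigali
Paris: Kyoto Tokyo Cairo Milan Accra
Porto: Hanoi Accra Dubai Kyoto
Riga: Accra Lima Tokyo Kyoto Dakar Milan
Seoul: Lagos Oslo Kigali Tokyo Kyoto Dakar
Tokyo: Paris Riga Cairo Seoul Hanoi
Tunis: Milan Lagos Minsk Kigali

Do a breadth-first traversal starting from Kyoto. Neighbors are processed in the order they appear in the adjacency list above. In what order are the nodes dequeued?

Kyoto, Riga, Seoul, Paris, Kigali, Lima, Accra, Minsk, Porto, Dakar, Tokyo, Milan, Lagos, Oslo, Cairo, Tunis, Hanoi, Dubai

Visit Kyoto; enqueue Riga, Seoul, Paris, Kigali, Lima, Accra, Minsk, Porto, Dakar → queue [Riga, Seoul, Paris, Kigali, Lima, Accra, Minsk, Porto, Dakar]
Visit Riga; enqueue Tokyo, Milan → queue [Seoul, Paris, Kigali, Lima, Accra, Minsk, Porto, Dakar, Tokyo, Milan]
Visit Seoul; enqueue Lagos, Oslo → queue [Paris, Kigali, Lima, Accra, Minsk, Porto, Dakar, Tokyo, Milan, Lagos, Oslo]
Visit Paris; enqueue Cairo → queue [Kigali, Lima, Accra, Minsk, Porto, Dakar, Tokyo, Milan, Lagos, Oslo, Cairo]
Visit Kigali; enqueue Tunis → queue [Lima, Accra, Minsk, Porto, Dakar, Tokyo, Milan, Lagos, Oslo, Cairo, Tunis]
Visit Lima → queue [Accra, Minsk, Porto, Dakar, Tokyo, Milan, Lagos, Oslo, Cairo, Tunis]
Visit Accra; enqueue Hanoi → queue [Minsk, Porto, Dakar, Tokyo, Milan, Lagos, Oslo, Cairo, Tunis, Hanoi]
Visit Minsk → queue [Porto, Dakar, Tokyo, Milan, Lagos, Oslo, Cairo, Tunis, Hanoi]
Visit Porto; enqueue Dubai → queue [Dakar, Tokyo, Milan, Lagos, Oslo, Cairo, Tunis, Hanoi, Dubai]
Visit Dakar → queue [Tokyo, Milan, Lagos, Oslo, Cairo, Tunis, Hanoi, Dubai]
Visit Tokyo → queue [Milan, Lagos, Oslo, Cairo, Tunis, Hanoi, Dubai]
Visit Milan → queue [Lagos, Oslo, Cairo, Tunis, Hanoi, Dubai]
Visit Lagos → queue [Oslo, Cairo, Tunis, Hanoi, Dubai]
Visit Oslo → queue [Cairo, Tunis, Hanoi, Dubai]
Visit Cairo → queue [Tunis, Hanoi, Dubai]
Visit Tunis → queue [Hanoi, Dubai]
Visit Hanoi → queue [Dubai]
Visit Dubai → queue []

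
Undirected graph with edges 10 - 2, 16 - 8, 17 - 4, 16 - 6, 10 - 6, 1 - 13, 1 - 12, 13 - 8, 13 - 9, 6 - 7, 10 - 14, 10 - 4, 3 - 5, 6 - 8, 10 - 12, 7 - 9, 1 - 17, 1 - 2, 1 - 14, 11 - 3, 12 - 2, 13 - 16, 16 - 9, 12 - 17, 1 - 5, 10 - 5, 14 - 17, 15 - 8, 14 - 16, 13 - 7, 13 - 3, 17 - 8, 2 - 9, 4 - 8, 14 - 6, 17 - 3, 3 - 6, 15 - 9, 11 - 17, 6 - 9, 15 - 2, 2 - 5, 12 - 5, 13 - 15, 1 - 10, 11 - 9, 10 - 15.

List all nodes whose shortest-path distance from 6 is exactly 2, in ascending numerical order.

1, 2, 4, 5, 11, 12, 13, 15, 17

Level 0: 6
Level 1: 3, 7, 8, 9, 10, 14, 16
Level 2: 1, 2, 4, 5, 11, 12, 13, 15, 17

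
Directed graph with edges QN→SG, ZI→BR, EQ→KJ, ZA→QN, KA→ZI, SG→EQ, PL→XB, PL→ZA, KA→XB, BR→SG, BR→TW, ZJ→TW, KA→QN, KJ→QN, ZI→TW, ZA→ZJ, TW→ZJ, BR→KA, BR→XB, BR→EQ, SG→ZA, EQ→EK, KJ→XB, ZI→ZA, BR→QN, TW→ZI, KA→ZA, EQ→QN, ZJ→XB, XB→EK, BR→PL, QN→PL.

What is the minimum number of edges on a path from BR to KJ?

2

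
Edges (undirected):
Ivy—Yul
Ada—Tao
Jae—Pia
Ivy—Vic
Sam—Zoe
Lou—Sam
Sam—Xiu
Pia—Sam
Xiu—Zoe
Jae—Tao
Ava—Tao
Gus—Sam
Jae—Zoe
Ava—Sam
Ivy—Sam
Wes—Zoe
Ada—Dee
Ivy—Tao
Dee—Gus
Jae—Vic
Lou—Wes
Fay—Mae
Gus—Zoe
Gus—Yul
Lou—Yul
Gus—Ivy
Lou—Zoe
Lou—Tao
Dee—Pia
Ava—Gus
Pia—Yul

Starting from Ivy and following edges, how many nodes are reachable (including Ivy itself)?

15

BFS from Ivy visits: Ivy, Gus, Sam, Tao, Vic, Yul, Ava, Dee, Zoe, Lou, Pia, Xiu, Ada, Jae, Wes
Reachable nodes: 15 of 17 total.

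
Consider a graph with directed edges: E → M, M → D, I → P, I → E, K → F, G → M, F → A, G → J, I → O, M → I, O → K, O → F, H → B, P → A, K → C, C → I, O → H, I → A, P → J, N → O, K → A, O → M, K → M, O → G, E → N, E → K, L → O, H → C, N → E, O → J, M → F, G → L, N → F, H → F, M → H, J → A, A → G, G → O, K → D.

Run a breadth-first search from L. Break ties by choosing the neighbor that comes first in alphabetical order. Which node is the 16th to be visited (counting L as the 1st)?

N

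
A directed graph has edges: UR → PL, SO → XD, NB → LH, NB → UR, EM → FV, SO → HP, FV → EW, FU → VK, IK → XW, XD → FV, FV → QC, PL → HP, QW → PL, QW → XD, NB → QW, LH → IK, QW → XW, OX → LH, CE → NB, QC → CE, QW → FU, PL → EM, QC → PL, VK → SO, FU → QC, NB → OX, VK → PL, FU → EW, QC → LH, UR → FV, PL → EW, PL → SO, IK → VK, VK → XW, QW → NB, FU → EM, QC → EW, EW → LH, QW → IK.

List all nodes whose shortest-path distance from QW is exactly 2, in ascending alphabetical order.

EM, EW, FV, HP, LH, OX, QC, SO, UR, VK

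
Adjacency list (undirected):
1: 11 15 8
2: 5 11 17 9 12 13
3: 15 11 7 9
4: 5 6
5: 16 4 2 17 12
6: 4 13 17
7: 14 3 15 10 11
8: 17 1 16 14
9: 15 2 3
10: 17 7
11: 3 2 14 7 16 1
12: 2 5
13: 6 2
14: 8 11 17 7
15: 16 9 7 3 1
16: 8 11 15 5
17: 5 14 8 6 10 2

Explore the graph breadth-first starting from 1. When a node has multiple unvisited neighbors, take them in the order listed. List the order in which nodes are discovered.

1 11 15 8 3 2 14 7 16 9 17 5 12 13 10 6 4

Visit 1; enqueue 11, 15, 8 → queue [11, 15, 8]
Visit 11; enqueue 3, 2, 14, 7, 16 → queue [15, 8, 3, 2, 14, 7, 16]
Visit 15; enqueue 9 → queue [8, 3, 2, 14, 7, 16, 9]
Visit 8; enqueue 17 → queue [3, 2, 14, 7, 16, 9, 17]
Visit 3 → queue [2, 14, 7, 16, 9, 17]
Visit 2; enqueue 5, 12, 13 → queue [14, 7, 16, 9, 17, 5, 12, 13]
Visit 14 → queue [7, 16, 9, 17, 5, 12, 13]
Visit 7; enqueue 10 → queue [16, 9, 17, 5, 12, 13, 10]
Visit 16 → queue [9, 17, 5, 12, 13, 10]
Visit 9 → queue [17, 5, 12, 13, 10]
Visit 17; enqueue 6 → queue [5, 12, 13, 10, 6]
Visit 5; enqueue 4 → queue [12, 13, 10, 6, 4]
Visit 12 → queue [13, 10, 6, 4]
Visit 13 → queue [10, 6, 4]
Visit 10 → queue [6, 4]
Visit 6 → queue [4]
Visit 4 → queue []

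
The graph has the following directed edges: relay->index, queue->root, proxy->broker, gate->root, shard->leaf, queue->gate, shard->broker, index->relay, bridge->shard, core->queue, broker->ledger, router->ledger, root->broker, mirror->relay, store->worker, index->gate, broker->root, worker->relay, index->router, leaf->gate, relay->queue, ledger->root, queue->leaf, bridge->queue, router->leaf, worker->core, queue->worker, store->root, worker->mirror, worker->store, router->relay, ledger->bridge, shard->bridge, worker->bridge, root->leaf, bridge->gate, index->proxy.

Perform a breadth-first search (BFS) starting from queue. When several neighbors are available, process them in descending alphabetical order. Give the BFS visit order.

queue -> worker -> root -> leaf -> gate -> store -> relay -> mirror -> core -> bridge -> broker -> index -> shard -> ledger -> router -> proxy

Visit queue; enqueue worker, root, leaf, gate → queue [worker, root, leaf, gate]
Visit worker; enqueue store, relay, mirror, core, bridge → queue [root, leaf, gate, store, relay, mirror, core, bridge]
Visit root; enqueue broker → queue [leaf, gate, store, relay, mirror, core, bridge, broker]
Visit leaf → queue [gate, store, relay, mirror, core, bridge, broker]
Visit gate → queue [store, relay, mirror, core, bridge, broker]
Visit store → queue [relay, mirror, core, bridge, broker]
Visit relay; enqueue index → queue [mirror, core, bridge, broker, index]
Visit mirror → queue [core, bridge, broker, index]
Visit core → queue [bridge, broker, index]
Visit bridge; enqueue shard → queue [broker, index, shard]
Visit broker; enqueue ledger → queue [index, shard, ledger]
Visit index; enqueue router, proxy → queue [shard, ledger, router, proxy]
Visit shard → queue [ledger, router, proxy]
Visit ledger → queue [router, proxy]
Visit router → queue [proxy]
Visit proxy → queue []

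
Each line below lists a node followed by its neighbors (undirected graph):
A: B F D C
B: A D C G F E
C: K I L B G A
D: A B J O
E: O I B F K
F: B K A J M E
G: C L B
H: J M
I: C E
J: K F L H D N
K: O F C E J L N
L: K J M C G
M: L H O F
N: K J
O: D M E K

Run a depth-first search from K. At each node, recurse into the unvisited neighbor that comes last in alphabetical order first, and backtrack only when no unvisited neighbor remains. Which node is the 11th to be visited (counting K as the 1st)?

C

Visit K
K → O
O → M
M → L
L → J
J → N
J → H
J → F
F → E
E → I
I → C
C → G
G → B
B → D
D → A

Visit order: K, O, M, L, J, N, H, F, E, I, C, G, B, D, A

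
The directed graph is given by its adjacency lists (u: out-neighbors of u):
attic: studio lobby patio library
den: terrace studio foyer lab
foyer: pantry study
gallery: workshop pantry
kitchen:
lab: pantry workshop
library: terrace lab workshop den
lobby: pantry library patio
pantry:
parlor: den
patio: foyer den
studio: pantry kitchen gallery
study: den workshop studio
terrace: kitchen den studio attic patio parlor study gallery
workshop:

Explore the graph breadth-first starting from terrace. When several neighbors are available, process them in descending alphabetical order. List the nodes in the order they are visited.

terrace, study, studio, patio, parlor, kitchen, gallery, den, attic, workshop, pantry, foyer, lab, lobby, library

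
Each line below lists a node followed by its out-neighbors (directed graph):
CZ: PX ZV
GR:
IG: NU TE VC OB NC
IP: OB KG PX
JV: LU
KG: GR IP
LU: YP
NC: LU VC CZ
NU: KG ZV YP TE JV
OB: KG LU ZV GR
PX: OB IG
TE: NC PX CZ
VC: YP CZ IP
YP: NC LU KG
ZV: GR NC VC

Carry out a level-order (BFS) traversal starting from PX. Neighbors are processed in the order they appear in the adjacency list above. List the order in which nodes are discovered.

Visit PX; enqueue OB, IG → queue [OB, IG]
Visit OB; enqueue KG, LU, ZV, GR → queue [IG, KG, LU, ZV, GR]
Visit IG; enqueue NU, TE, VC, NC → queue [KG, LU, ZV, GR, NU, TE, VC, NC]
Visit KG; enqueue IP → queue [LU, ZV, GR, NU, TE, VC, NC, IP]
Visit LU; enqueue YP → queue [ZV, GR, NU, TE, VC, NC, IP, YP]
Visit ZV → queue [GR, NU, TE, VC, NC, IP, YP]
Visit GR → queue [NU, TE, VC, NC, IP, YP]
Visit NU; enqueue JV → queue [TE, VC, NC, IP, YP, JV]
Visit TE; enqueue CZ → queue [VC, NC, IP, YP, JV, CZ]
Visit VC → queue [NC, IP, YP, JV, CZ]
Visit NC → queue [IP, YP, JV, CZ]
Visit IP → queue [YP, JV, CZ]
Visit YP → queue [JV, CZ]
Visit JV → queue [CZ]
Visit CZ → queue []

PX, OB, IG, KG, LU, ZV, GR, NU, TE, VC, NC, IP, YP, JV, CZ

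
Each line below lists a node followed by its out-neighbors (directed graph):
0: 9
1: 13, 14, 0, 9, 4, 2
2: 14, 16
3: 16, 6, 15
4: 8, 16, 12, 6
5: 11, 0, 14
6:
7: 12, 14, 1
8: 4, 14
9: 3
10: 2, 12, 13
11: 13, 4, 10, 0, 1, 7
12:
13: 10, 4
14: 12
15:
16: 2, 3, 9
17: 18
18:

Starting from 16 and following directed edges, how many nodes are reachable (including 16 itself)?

BFS from 16 visits: 16, 9, 3, 2, 15, 6, 14, 12
Reachable nodes: 8 of 19 total.

8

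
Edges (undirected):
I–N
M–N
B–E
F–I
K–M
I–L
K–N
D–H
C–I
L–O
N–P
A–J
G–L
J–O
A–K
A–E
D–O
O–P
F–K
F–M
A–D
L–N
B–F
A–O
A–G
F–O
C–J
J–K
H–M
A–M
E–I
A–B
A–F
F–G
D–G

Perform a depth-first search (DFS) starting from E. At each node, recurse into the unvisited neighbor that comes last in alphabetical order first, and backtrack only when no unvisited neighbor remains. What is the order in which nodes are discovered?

E → I → N → P → O → L → G → F → M → K → J → C → A → D → H → B

Visit E
E → I
I → N
N → P
P → O
O → L
L → G
G → F
F → M
M → K
K → J
J → C
J → A
A → D
D → H
A → B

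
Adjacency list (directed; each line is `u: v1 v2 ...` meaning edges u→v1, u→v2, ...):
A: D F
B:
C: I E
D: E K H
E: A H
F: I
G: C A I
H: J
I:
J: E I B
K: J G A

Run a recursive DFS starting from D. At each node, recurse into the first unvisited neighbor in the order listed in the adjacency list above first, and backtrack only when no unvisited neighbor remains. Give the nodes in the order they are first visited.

Visit D
D → E
E → A
A → F
F → I
E → H
H → J
J → B
D → K
K → G
G → C

D, E, A, F, I, H, J, B, K, G, C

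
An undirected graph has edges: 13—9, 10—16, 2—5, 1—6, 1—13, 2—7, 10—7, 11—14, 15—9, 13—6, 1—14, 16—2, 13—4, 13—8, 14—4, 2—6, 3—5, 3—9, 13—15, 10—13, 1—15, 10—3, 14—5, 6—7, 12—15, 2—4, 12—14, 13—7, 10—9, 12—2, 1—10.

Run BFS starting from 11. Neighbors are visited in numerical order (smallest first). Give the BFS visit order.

11 → 14 → 1 → 4 → 5 → 12 → 6 → 10 → 13 → 15 → 2 → 3 → 7 → 9 → 16 → 8

Visit 11; enqueue 14 → queue [14]
Visit 14; enqueue 1, 4, 5, 12 → queue [1, 4, 5, 12]
Visit 1; enqueue 6, 10, 13, 15 → queue [4, 5, 12, 6, 10, 13, 15]
Visit 4; enqueue 2 → queue [5, 12, 6, 10, 13, 15, 2]
Visit 5; enqueue 3 → queue [12, 6, 10, 13, 15, 2, 3]
Visit 12 → queue [6, 10, 13, 15, 2, 3]
Visit 6; enqueue 7 → queue [10, 13, 15, 2, 3, 7]
Visit 10; enqueue 9, 16 → queue [13, 15, 2, 3, 7, 9, 16]
Visit 13; enqueue 8 → queue [15, 2, 3, 7, 9, 16, 8]
Visit 15 → queue [2, 3, 7, 9, 16, 8]
Visit 2 → queue [3, 7, 9, 16, 8]
Visit 3 → queue [7, 9, 16, 8]
Visit 7 → queue [9, 16, 8]
Visit 9 → queue [16, 8]
Visit 16 → queue [8]
Visit 8 → queue []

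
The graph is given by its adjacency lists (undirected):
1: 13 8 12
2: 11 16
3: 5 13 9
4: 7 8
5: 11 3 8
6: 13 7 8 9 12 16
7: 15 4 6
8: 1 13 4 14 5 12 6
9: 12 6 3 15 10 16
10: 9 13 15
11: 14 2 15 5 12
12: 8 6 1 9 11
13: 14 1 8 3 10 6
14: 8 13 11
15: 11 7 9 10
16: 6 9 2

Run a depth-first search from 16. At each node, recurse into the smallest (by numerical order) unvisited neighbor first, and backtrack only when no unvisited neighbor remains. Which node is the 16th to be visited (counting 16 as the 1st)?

14

Visit 16
16 → 2
2 → 11
11 → 5
5 → 3
3 → 9
9 → 6
6 → 7
7 → 4
4 → 8
8 → 1
1 → 12
1 → 13
13 → 10
10 → 15
13 → 14

Visit order: 16, 2, 11, 5, 3, 9, 6, 7, 4, 8, 1, 12, 13, 10, 15, 14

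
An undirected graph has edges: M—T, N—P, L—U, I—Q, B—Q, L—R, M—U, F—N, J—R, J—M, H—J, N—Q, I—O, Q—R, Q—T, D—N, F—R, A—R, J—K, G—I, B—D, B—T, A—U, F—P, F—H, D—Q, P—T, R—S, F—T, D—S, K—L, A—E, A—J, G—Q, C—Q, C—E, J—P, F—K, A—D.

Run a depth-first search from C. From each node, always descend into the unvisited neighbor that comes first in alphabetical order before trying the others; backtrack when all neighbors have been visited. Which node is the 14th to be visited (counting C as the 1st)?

Visit C
C → E
E → A
A → D
D → B
B → Q
Q → G
G → I
I → O
Q → N
N → F
F → H
H → J
J → K
K → L
L → R
R → S
L → U
U → M
M → T
T → P

Visit order: C, E, A, D, B, Q, G, I, O, N, F, H, J, K, L, R, S, U, M, T, P

K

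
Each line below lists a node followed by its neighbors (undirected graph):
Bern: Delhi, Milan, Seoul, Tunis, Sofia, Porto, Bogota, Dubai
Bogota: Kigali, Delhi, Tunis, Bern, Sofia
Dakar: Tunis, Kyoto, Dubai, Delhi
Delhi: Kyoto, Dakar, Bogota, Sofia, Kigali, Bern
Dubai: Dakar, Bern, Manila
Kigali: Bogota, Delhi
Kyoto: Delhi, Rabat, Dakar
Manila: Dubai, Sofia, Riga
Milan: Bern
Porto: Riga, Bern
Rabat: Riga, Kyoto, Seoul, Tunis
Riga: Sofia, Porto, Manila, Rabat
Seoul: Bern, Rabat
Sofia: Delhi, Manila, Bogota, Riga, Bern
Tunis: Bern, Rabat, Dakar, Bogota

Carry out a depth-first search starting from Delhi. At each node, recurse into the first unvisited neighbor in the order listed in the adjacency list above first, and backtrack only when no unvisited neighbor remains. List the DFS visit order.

Visit Delhi
Delhi → Kyoto
Kyoto → Rabat
Rabat → Riga
Riga → Sofia
Sofia → Manila
Manila → Dubai
Dubai → Dakar
Dakar → Tunis
Tunis → Bern
Bern → Milan
Bern → Seoul
Bern → Porto
Bern → Bogota
Bogota → Kigali

Delhi → Kyoto → Rabat → Riga → Sofia → Manila → Dubai → Dakar → Tunis → Bern → Milan → Seoul → Porto → Bogota → Kigali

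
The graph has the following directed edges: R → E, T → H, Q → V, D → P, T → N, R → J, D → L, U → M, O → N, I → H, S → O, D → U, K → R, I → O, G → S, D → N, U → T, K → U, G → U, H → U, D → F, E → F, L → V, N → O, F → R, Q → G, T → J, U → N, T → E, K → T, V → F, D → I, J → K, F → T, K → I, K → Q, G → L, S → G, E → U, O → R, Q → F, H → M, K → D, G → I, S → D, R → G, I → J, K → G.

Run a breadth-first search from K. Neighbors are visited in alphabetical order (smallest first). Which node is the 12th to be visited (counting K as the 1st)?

P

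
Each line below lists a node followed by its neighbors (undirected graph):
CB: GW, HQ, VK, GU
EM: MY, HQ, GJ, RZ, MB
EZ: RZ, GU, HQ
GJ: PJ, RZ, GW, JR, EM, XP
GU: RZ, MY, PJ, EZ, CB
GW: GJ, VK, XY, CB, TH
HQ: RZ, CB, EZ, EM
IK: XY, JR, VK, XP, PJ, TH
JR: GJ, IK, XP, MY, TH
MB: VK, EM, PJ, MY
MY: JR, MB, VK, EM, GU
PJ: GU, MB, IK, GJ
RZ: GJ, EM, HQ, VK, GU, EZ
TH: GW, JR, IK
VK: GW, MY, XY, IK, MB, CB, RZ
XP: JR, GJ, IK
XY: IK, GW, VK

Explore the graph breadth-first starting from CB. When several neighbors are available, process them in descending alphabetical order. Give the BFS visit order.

CB VK HQ GW GU XY RZ MY MB IK EZ EM TH GJ PJ JR XP

Visit CB; enqueue VK, HQ, GW, GU → queue [VK, HQ, GW, GU]
Visit VK; enqueue XY, RZ, MY, MB, IK → queue [HQ, GW, GU, XY, RZ, MY, MB, IK]
Visit HQ; enqueue EZ, EM → queue [GW, GU, XY, RZ, MY, MB, IK, EZ, EM]
Visit GW; enqueue TH, GJ → queue [GU, XY, RZ, MY, MB, IK, EZ, EM, TH, GJ]
Visit GU; enqueue PJ → queue [XY, RZ, MY, MB, IK, EZ, EM, TH, GJ, PJ]
Visit XY → queue [RZ, MY, MB, IK, EZ, EM, TH, GJ, PJ]
Visit RZ → queue [MY, MB, IK, EZ, EM, TH, GJ, PJ]
Visit MY; enqueue JR → queue [MB, IK, EZ, EM, TH, GJ, PJ, JR]
Visit MB → queue [IK, EZ, EM, TH, GJ, PJ, JR]
Visit IK; enqueue XP → queue [EZ, EM, TH, GJ, PJ, JR, XP]
Visit EZ → queue [EM, TH, GJ, PJ, JR, XP]
Visit EM → queue [TH, GJ, PJ, JR, XP]
Visit TH → queue [GJ, PJ, JR, XP]
Visit GJ → queue [PJ, JR, XP]
Visit PJ → queue [JR, XP]
Visit JR → queue [XP]
Visit XP → queue []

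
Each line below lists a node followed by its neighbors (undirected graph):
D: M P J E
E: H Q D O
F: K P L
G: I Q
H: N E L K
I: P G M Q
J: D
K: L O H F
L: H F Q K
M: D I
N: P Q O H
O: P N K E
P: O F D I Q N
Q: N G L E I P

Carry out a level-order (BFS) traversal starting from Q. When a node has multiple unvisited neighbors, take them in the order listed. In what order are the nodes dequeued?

Q N G L E I P O H F K D M J

Visit Q; enqueue N, G, L, E, I, P → queue [N, G, L, E, I, P]
Visit N; enqueue O, H → queue [G, L, E, I, P, O, H]
Visit G → queue [L, E, I, P, O, H]
Visit L; enqueue F, K → queue [E, I, P, O, H, F, K]
Visit E; enqueue D → queue [I, P, O, H, F, K, D]
Visit I; enqueue M → queue [P, O, H, F, K, D, M]
Visit P → queue [O, H, F, K, D, M]
Visit O → queue [H, F, K, D, M]
Visit H → queue [F, K, D, M]
Visit F → queue [K, D, M]
Visit K → queue [D, M]
Visit D; enqueue J → queue [M, J]
Visit M → queue [J]
Visit J → queue []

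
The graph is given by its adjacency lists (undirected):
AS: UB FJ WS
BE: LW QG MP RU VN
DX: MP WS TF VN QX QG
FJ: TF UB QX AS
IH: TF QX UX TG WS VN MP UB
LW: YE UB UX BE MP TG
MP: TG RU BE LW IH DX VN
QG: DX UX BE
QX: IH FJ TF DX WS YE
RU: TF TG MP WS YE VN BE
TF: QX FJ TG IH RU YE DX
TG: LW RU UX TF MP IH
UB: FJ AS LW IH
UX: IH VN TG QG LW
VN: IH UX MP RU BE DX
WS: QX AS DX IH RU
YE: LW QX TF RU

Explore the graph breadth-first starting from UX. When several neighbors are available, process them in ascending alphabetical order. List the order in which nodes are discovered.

UX, IH, LW, QG, TG, VN, MP, QX, TF, UB, WS, BE, YE, DX, RU, FJ, AS

Visit UX; enqueue IH, LW, QG, TG, VN → queue [IH, LW, QG, TG, VN]
Visit IH; enqueue MP, QX, TF, UB, WS → queue [LW, QG, TG, VN, MP, QX, TF, UB, WS]
Visit LW; enqueue BE, YE → queue [QG, TG, VN, MP, QX, TF, UB, WS, BE, YE]
Visit QG; enqueue DX → queue [TG, VN, MP, QX, TF, UB, WS, BE, YE, DX]
Visit TG; enqueue RU → queue [VN, MP, QX, TF, UB, WS, BE, YE, DX, RU]
Visit VN → queue [MP, QX, TF, UB, WS, BE, YE, DX, RU]
Visit MP → queue [QX, TF, UB, WS, BE, YE, DX, RU]
Visit QX; enqueue FJ → queue [TF, UB, WS, BE, YE, DX, RU, FJ]
Visit TF → queue [UB, WS, BE, YE, DX, RU, FJ]
Visit UB; enqueue AS → queue [WS, BE, YE, DX, RU, FJ, AS]
Visit WS → queue [BE, YE, DX, RU, FJ, AS]
Visit BE → queue [YE, DX, RU, FJ, AS]
Visit YE → queue [DX, RU, FJ, AS]
Visit DX → queue [RU, FJ, AS]
Visit RU → queue [FJ, AS]
Visit FJ → queue [AS]
Visit AS → queue []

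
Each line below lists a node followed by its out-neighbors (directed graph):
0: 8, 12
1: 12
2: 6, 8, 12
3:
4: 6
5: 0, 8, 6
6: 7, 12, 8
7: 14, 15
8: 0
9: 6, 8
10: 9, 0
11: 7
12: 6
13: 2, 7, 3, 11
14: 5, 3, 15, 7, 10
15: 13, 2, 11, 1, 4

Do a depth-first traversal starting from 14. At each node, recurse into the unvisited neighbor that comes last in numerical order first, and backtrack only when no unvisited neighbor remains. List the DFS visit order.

Visit 14
14 → 15
15 → 13
13 → 11
11 → 7
13 → 3
13 → 2
2 → 12
12 → 6
6 → 8
8 → 0
15 → 4
15 → 1
14 → 10
10 → 9
14 → 5

14, 15, 13, 11, 7, 3, 2, 12, 6, 8, 0, 4, 1, 10, 9, 5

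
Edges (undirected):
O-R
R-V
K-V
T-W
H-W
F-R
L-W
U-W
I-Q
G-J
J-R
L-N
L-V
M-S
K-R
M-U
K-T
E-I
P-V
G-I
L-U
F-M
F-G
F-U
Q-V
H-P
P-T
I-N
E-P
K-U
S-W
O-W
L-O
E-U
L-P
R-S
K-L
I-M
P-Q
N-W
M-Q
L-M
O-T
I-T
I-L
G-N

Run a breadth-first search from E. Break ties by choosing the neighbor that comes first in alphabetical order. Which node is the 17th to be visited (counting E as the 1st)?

O

Visit E; enqueue I, P, U → queue [I, P, U]
Visit I; enqueue G, L, M, N, Q, T → queue [P, U, G, L, M, N, Q, T]
Visit P; enqueue H, V → queue [U, G, L, M, N, Q, T, H, V]
Visit U; enqueue F, K, W → queue [G, L, M, N, Q, T, H, V, F, K, W]
Visit G; enqueue J → queue [L, M, N, Q, T, H, V, F, K, W, J]
Visit L; enqueue O → queue [M, N, Q, T, H, V, F, K, W, J, O]
Visit M; enqueue S → queue [N, Q, T, H, V, F, K, W, J, O, S]
Visit N → queue [Q, T, H, V, F, K, W, J, O, S]
Visit Q → queue [T, H, V, F, K, W, J, O, S]
Visit T → queue [H, V, F, K, W, J, O, S]
Visit H → queue [V, F, K, W, J, O, S]
Visit V; enqueue R → queue [F, K, W, J, O, S, R]
Visit F → queue [K, W, J, O, S, R]
Visit K → queue [W, J, O, S, R]
Visit W → queue [J, O, S, R]
Visit J → queue [O, S, R]
Visit O → queue [S, R]
Visit S → queue [R]
Visit R → queue []

Visit order: E, I, P, U, G, L, M, N, Q, T, H, V, F, K, W, J, O, S, R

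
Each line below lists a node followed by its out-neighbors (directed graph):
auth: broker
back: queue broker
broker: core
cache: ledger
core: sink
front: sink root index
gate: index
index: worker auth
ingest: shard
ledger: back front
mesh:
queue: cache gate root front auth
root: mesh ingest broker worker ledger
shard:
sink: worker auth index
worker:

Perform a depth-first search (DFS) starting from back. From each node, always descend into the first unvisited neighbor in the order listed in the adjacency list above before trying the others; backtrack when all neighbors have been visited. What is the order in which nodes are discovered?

Visit back
back → queue
queue → cache
cache → ledger
ledger → front
front → sink
sink → worker
sink → auth
auth → broker
broker → core
sink → index
front → root
root → mesh
root → ingest
ingest → shard
queue → gate

back queue cache ledger front sink worker auth broker core index root mesh ingest shard gate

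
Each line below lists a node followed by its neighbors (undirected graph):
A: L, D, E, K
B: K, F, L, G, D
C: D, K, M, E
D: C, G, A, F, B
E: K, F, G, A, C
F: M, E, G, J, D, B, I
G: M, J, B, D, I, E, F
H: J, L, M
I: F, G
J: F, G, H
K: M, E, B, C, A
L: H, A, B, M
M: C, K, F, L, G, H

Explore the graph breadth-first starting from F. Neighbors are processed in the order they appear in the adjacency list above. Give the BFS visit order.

F → M → E → G → J → D → B → I → C → K → L → H → A

Visit F; enqueue M, E, G, J, D, B, I → queue [M, E, G, J, D, B, I]
Visit M; enqueue C, K, L, H → queue [E, G, J, D, B, I, C, K, L, H]
Visit E; enqueue A → queue [G, J, D, B, I, C, K, L, H, A]
Visit G → queue [J, D, B, I, C, K, L, H, A]
Visit J → queue [D, B, I, C, K, L, H, A]
Visit D → queue [B, I, C, K, L, H, A]
Visit B → queue [I, C, K, L, H, A]
Visit I → queue [C, K, L, H, A]
Visit C → queue [K, L, H, A]
Visit K → queue [L, H, A]
Visit L → queue [H, A]
Visit H → queue [A]
Visit A → queue []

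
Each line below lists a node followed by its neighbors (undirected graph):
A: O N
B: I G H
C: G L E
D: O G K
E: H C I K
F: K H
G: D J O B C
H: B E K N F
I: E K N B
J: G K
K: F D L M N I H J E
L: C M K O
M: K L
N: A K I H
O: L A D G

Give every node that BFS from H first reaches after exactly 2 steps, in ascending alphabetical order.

Level 0: H
Level 1: B, E, F, K, N
Level 2: A, C, D, G, I, J, L, M
Level 3: O

A, C, D, G, I, J, L, M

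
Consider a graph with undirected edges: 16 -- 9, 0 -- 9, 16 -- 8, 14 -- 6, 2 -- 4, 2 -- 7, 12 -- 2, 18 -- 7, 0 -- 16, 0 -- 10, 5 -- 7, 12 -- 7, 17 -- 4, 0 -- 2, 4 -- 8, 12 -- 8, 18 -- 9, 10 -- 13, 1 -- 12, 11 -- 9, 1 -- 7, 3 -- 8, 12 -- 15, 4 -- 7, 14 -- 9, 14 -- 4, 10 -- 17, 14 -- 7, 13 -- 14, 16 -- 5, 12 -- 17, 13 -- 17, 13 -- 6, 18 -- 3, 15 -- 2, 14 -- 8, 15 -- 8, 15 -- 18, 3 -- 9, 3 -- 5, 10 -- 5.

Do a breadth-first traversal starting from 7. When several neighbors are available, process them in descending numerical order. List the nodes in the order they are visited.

7, 18, 14, 12, 5, 4, 2, 1, 15, 9, 3, 13, 8, 6, 17, 16, 10, 0, 11

Visit 7; enqueue 18, 14, 12, 5, 4, 2, 1 → queue [18, 14, 12, 5, 4, 2, 1]
Visit 18; enqueue 15, 9, 3 → queue [14, 12, 5, 4, 2, 1, 15, 9, 3]
Visit 14; enqueue 13, 8, 6 → queue [12, 5, 4, 2, 1, 15, 9, 3, 13, 8, 6]
Visit 12; enqueue 17 → queue [5, 4, 2, 1, 15, 9, 3, 13, 8, 6, 17]
Visit 5; enqueue 16, 10 → queue [4, 2, 1, 15, 9, 3, 13, 8, 6, 17, 16, 10]
Visit 4 → queue [2, 1, 15, 9, 3, 13, 8, 6, 17, 16, 10]
Visit 2; enqueue 0 → queue [1, 15, 9, 3, 13, 8, 6, 17, 16, 10, 0]
Visit 1 → queue [15, 9, 3, 13, 8, 6, 17, 16, 10, 0]
Visit 15 → queue [9, 3, 13, 8, 6, 17, 16, 10, 0]
Visit 9; enqueue 11 → queue [3, 13, 8, 6, 17, 16, 10, 0, 11]
Visit 3 → queue [13, 8, 6, 17, 16, 10, 0, 11]
Visit 13 → queue [8, 6, 17, 16, 10, 0, 11]
Visit 8 → queue [6, 17, 16, 10, 0, 11]
Visit 6 → queue [17, 16, 10, 0, 11]
Visit 17 → queue [16, 10, 0, 11]
Visit 16 → queue [10, 0, 11]
Visit 10 → queue [0, 11]
Visit 0 → queue [11]
Visit 11 → queue []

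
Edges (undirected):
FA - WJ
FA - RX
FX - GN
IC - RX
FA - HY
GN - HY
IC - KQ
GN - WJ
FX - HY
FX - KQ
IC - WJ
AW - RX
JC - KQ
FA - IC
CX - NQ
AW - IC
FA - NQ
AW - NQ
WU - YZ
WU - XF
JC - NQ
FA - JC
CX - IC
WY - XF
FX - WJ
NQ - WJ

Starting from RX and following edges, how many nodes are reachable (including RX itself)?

BFS from RX visits: RX, AW, FA, IC, NQ, HY, JC, WJ, CX, KQ, FX, GN
Reachable nodes: 12 of 16 total.

12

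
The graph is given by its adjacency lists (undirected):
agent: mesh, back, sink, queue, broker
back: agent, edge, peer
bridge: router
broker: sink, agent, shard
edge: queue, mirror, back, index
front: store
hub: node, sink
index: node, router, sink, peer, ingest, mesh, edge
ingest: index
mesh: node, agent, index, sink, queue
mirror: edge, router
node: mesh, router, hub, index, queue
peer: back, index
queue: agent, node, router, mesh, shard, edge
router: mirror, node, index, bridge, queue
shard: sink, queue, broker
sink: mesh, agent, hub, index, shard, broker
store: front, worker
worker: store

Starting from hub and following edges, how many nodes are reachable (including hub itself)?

BFS from hub visits: hub, node, sink, mesh, router, index, queue, agent, shard, broker, mirror, bridge, peer, ingest, edge, back
Reachable nodes: 16 of 19 total.

16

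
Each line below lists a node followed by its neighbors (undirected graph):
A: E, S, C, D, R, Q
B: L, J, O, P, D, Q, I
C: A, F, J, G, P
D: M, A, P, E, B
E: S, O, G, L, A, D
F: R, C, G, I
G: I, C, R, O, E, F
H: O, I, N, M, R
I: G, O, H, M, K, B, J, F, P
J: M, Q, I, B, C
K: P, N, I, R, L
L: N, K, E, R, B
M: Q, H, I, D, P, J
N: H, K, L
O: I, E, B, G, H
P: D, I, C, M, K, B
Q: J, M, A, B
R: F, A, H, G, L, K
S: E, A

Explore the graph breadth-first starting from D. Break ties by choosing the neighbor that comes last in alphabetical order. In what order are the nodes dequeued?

Visit D; enqueue P, M, E, B, A → queue [P, M, E, B, A]
Visit P; enqueue K, I, C → queue [M, E, B, A, K, I, C]
Visit M; enqueue Q, J, H → queue [E, B, A, K, I, C, Q, J, H]
Visit E; enqueue S, O, L, G → queue [B, A, K, I, C, Q, J, H, S, O, L, G]
Visit B → queue [A, K, I, C, Q, J, H, S, O, L, G]
Visit A; enqueue R → queue [K, I, C, Q, J, H, S, O, L, G, R]
Visit K; enqueue N → queue [I, C, Q, J, H, S, O, L, G, R, N]
Visit I; enqueue F → queue [C, Q, J, H, S, O, L, G, R, N, F]
Visit C → queue [Q, J, H, S, O, L, G, R, N, F]
Visit Q → queue [J, H, S, O, L, G, R, N, F]
Visit J → queue [H, S, O, L, G, R, N, F]
Visit H → queue [S, O, L, G, R, N, F]
Visit S → queue [O, L, G, R, N, F]
Visit O → queue [L, G, R, N, F]
Visit L → queue [G, R, N, F]
Visit G → queue [R, N, F]
Visit R → queue [N, F]
Visit N → queue [F]
Visit F → queue []

D, P, M, E, B, A, K, I, C, Q, J, H, S, O, L, G, R, N, F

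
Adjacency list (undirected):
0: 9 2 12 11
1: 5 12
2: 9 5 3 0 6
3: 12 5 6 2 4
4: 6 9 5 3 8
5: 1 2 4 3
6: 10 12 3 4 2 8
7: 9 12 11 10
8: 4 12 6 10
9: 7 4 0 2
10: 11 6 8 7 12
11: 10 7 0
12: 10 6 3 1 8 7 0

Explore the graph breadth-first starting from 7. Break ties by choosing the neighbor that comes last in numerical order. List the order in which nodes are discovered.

7 12 11 10 9 8 6 3 1 0 4 2 5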